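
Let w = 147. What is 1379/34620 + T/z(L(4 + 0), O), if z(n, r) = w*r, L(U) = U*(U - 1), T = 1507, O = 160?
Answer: 1410107/13571040 ≈ 0.10391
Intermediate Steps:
L(U) = U*(-1 + U)
z(n, r) = 147*r
1379/34620 + T/z(L(4 + 0), O) = 1379/34620 + 1507/((147*160)) = 1379*(1/34620) + 1507/23520 = 1379/34620 + 1507*(1/23520) = 1379/34620 + 1507/23520 = 1410107/13571040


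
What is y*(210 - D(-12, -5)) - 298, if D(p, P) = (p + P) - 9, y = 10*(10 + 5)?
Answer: 35102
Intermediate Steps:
y = 150 (y = 10*15 = 150)
D(p, P) = -9 + P + p (D(p, P) = (P + p) - 9 = -9 + P + p)
y*(210 - D(-12, -5)) - 298 = 150*(210 - (-9 - 5 - 12)) - 298 = 150*(210 - 1*(-26)) - 298 = 150*(210 + 26) - 298 = 150*236 - 298 = 35400 - 298 = 35102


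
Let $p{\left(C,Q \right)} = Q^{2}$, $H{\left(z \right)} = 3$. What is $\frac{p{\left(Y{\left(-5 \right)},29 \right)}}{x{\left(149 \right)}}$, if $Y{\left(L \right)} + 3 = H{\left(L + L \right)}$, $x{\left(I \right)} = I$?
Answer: $\frac{841}{149} \approx 5.6443$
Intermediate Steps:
$Y{\left(L \right)} = 0$ ($Y{\left(L \right)} = -3 + 3 = 0$)
$\frac{p{\left(Y{\left(-5 \right)},29 \right)}}{x{\left(149 \right)}} = \frac{29^{2}}{149} = 841 \cdot \frac{1}{149} = \frac{841}{149}$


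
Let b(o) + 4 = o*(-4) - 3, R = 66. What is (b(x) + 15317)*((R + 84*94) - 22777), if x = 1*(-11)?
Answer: -227469510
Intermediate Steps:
x = -11
b(o) = -7 - 4*o (b(o) = -4 + (o*(-4) - 3) = -4 + (-4*o - 3) = -4 + (-3 - 4*o) = -7 - 4*o)
(b(x) + 15317)*((R + 84*94) - 22777) = ((-7 - 4*(-11)) + 15317)*((66 + 84*94) - 22777) = ((-7 + 44) + 15317)*((66 + 7896) - 22777) = (37 + 15317)*(7962 - 22777) = 15354*(-14815) = -227469510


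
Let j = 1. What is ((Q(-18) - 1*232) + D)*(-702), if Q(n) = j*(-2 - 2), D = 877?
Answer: -449982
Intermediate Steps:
Q(n) = -4 (Q(n) = 1*(-2 - 2) = 1*(-4) = -4)
((Q(-18) - 1*232) + D)*(-702) = ((-4 - 1*232) + 877)*(-702) = ((-4 - 232) + 877)*(-702) = (-236 + 877)*(-702) = 641*(-702) = -449982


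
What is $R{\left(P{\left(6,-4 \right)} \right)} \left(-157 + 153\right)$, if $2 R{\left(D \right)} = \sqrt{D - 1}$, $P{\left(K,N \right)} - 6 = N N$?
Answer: $- 2 \sqrt{21} \approx -9.1651$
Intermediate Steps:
$P{\left(K,N \right)} = 6 + N^{2}$ ($P{\left(K,N \right)} = 6 + N N = 6 + N^{2}$)
$R{\left(D \right)} = \frac{\sqrt{-1 + D}}{2}$ ($R{\left(D \right)} = \frac{\sqrt{D - 1}}{2} = \frac{\sqrt{-1 + D}}{2}$)
$R{\left(P{\left(6,-4 \right)} \right)} \left(-157 + 153\right) = \frac{\sqrt{-1 + \left(6 + \left(-4\right)^{2}\right)}}{2} \left(-157 + 153\right) = \frac{\sqrt{-1 + \left(6 + 16\right)}}{2} \left(-4\right) = \frac{\sqrt{-1 + 22}}{2} \left(-4\right) = \frac{\sqrt{21}}{2} \left(-4\right) = - 2 \sqrt{21}$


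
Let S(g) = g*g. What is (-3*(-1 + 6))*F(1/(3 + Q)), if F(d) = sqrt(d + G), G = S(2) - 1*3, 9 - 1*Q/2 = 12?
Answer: -5*sqrt(6) ≈ -12.247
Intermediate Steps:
S(g) = g**2
Q = -6 (Q = 18 - 2*12 = 18 - 24 = -6)
G = 1 (G = 2**2 - 1*3 = 4 - 3 = 1)
F(d) = sqrt(1 + d) (F(d) = sqrt(d + 1) = sqrt(1 + d))
(-3*(-1 + 6))*F(1/(3 + Q)) = (-3*(-1 + 6))*sqrt(1 + 1/(3 - 6)) = (-3*5)*sqrt(1 + 1/(-3)) = -15*sqrt(1 - 1/3) = -5*sqrt(6)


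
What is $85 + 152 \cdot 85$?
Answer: $13005$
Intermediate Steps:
$85 + 152 \cdot 85 = 85 + 12920 = 13005$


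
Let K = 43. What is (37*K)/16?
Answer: 1591/16 ≈ 99.438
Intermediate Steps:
(37*K)/16 = (37*43)/16 = 1591*(1/16) = 1591/16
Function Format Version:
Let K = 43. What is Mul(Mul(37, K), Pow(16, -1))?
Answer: Rational(1591, 16) ≈ 99.438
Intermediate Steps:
Mul(Mul(37, K), Pow(16, -1)) = Mul(Mul(37, 43), Pow(16, -1)) = Mul(1591, Rational(1, 16)) = Rational(1591, 16)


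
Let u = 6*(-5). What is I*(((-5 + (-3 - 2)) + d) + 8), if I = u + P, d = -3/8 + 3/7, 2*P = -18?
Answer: 4251/56 ≈ 75.911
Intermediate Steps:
P = -9 (P = (½)*(-18) = -9)
u = -30
d = 3/56 (d = -3*⅛ + 3*(⅐) = -3/8 + 3/7 = 3/56 ≈ 0.053571)
I = -39 (I = -30 - 9 = -39)
I*(((-5 + (-3 - 2)) + d) + 8) = -39*(((-5 + (-3 - 2)) + 3/56) + 8) = -39*(((-5 - 5) + 3/56) + 8) = -39*((-10 + 3/56) + 8) = -39*(-557/56 + 8) = -39*(-109/56) = 4251/56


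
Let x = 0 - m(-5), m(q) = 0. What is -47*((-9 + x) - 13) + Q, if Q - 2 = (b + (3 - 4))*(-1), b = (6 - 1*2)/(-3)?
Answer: 3115/3 ≈ 1038.3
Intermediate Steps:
b = -4/3 (b = (6 - 2)*(-⅓) = 4*(-⅓) = -4/3 ≈ -1.3333)
x = 0 (x = 0 - 1*0 = 0 + 0 = 0)
Q = 13/3 (Q = 2 + (-4/3 + (3 - 4))*(-1) = 2 + (-4/3 - 1)*(-1) = 2 - 7/3*(-1) = 2 + 7/3 = 13/3 ≈ 4.3333)
-47*((-9 + x) - 13) + Q = -47*((-9 + 0) - 13) + 13/3 = -47*(-9 - 13) + 13/3 = -47*(-22) + 13/3 = 1034 + 13/3 = 3115/3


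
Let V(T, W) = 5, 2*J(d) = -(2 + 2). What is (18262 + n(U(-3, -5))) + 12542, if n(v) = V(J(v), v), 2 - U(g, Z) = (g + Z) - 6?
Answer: 30809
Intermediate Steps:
J(d) = -2 (J(d) = (-(2 + 2))/2 = (-1*4)/2 = (½)*(-4) = -2)
U(g, Z) = 8 - Z - g (U(g, Z) = 2 - ((g + Z) - 6) = 2 - ((Z + g) - 6) = 2 - (-6 + Z + g) = 2 + (6 - Z - g) = 8 - Z - g)
n(v) = 5
(18262 + n(U(-3, -5))) + 12542 = (18262 + 5) + 12542 = 18267 + 12542 = 30809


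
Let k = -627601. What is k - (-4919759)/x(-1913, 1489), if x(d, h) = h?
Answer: -929578130/1489 ≈ -6.2430e+5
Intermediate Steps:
k - (-4919759)/x(-1913, 1489) = -627601 - (-4919759)/1489 = -627601 - 1*(-4919759/1489) = -627601 + 4919759/1489 = -929578130/1489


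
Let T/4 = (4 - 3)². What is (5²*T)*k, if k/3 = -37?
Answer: -11100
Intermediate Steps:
T = 4 (T = 4*(4 - 3)² = 4*1² = 4*1 = 4)
k = -111 (k = 3*(-37) = -111)
(5²*T)*k = (5²*4)*(-111) = (25*4)*(-111) = 100*(-111) = -11100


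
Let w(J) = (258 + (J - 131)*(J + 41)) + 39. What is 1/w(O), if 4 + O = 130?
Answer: -1/538 ≈ -0.0018587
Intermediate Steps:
O = 126 (O = -4 + 130 = 126)
w(J) = 297 + (-131 + J)*(41 + J) (w(J) = (258 + (-131 + J)*(41 + J)) + 39 = 297 + (-131 + J)*(41 + J))
1/w(O) = 1/(-5074 + 126**2 - 90*126) = 1/(-5074 + 15876 - 11340) = 1/(-538) = -1/538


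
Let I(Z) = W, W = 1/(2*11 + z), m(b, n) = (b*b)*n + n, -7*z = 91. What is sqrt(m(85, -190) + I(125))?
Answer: I*sqrt(12356459)/3 ≈ 1171.7*I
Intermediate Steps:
z = -13 (z = -1/7*91 = -13)
m(b, n) = n + n*b**2 (m(b, n) = b**2*n + n = n*b**2 + n = n + n*b**2)
W = 1/9 (W = 1/(2*11 - 13) = 1/(22 - 13) = 1/9 ≈ 0.11111)
I(Z) = 1/9
sqrt(m(85, -190) + I(125)) = sqrt(-190*(1 + 85**2) + 1/9) = sqrt(-190*(1 + 7225) + 1/9) = sqrt(-190*7226 + 1/9) = sqrt(-1372940 + 1/9) = sqrt(-12356459/9) = I*sqrt(12356459)/3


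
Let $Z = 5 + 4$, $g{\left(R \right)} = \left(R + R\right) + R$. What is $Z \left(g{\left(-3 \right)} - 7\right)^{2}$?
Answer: $2304$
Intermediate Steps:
$g{\left(R \right)} = 3 R$ ($g{\left(R \right)} = 2 R + R = 3 R$)
$Z = 9$
$Z \left(g{\left(-3 \right)} - 7\right)^{2} = 9 \left(3 \left(-3\right) - 7\right)^{2} = 9 \left(-9 - 7\right)^{2} = 9 \left(-16\right)^{2} = 9 \cdot 256 = 2304$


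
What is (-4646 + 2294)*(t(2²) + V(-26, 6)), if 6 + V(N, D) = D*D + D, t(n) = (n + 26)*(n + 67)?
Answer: -5094432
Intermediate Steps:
t(n) = (26 + n)*(67 + n)
V(N, D) = -6 + D + D² (V(N, D) = -6 + (D*D + D) = -6 + (D² + D) = -6 + (D + D²) = -6 + D + D²)
(-4646 + 2294)*(t(2²) + V(-26, 6)) = (-4646 + 2294)*((1742 + (2²)² + 93*2²) + (-6 + 6 + 6²)) = -2352*((1742 + 4² + 93*4) + (-6 + 6 + 36)) = -2352*((1742 + 16 + 372) + 36) = -2352*(2130 + 36) = -2352*2166 = -5094432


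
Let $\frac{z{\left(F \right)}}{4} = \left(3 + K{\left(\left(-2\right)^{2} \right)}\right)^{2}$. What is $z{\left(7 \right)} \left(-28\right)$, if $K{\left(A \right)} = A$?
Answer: $-5488$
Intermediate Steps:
$z{\left(F \right)} = 196$ ($z{\left(F \right)} = 4 \left(3 + \left(-2\right)^{2}\right)^{2} = 4 \left(3 + 4\right)^{2} = 4 \cdot 7^{2} = 4 \cdot 49 = 196$)
$z{\left(7 \right)} \left(-28\right) = 196 \left(-28\right) = -5488$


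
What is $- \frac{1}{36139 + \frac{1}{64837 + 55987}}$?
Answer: $- \frac{120824}{4366458537} \approx -2.7671 \cdot 10^{-5}$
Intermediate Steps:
$- \frac{1}{36139 + \frac{1}{64837 + 55987}} = - \frac{1}{36139 + \frac{1}{120824}} = - \frac{1}{\frac{4366458537}{120824}} = \left(-1\right) \frac{120824}{4366458537} = - \frac{120824}{4366458537}$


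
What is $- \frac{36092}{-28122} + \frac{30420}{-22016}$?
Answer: $- \frac{176947}{1799808} \approx -0.098314$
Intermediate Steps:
$- \frac{36092}{-28122} + \frac{30420}{-22016} = \left(-36092\right) \left(- \frac{1}{28122}\right) + 30420 \left(- \frac{1}{22016}\right) = \frac{18046}{14061} - \frac{7605}{5504} = - \frac{176947}{1799808}$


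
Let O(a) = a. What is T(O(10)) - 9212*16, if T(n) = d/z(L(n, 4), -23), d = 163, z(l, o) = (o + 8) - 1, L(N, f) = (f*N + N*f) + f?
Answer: -2358435/16 ≈ -1.4740e+5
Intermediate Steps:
L(N, f) = f + 2*N*f (L(N, f) = (N*f + N*f) + f = 2*N*f + f = f + 2*N*f)
z(l, o) = 7 + o (z(l, o) = (8 + o) - 1 = 7 + o)
T(n) = -163/16 (T(n) = 163/(7 - 23) = 163/(-16) = 163*(-1/16) = -163/16)
T(O(10)) - 9212*16 = -163/16 - 9212*16 = -163/16 - 147392 = -2358435/16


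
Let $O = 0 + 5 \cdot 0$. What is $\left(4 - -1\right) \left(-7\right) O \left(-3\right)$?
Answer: $0$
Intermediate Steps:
$O = 0$ ($O = 0 + 0 = 0$)
$\left(4 - -1\right) \left(-7\right) O \left(-3\right) = \left(4 - -1\right) \left(-7\right) 0 \left(-3\right) = \left(4 + 1\right) \left(-7\right) 0 = 5 \left(-7\right) 0 = \left(-35\right) 0 = 0$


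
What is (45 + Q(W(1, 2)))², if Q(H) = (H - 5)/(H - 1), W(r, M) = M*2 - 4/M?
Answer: 1764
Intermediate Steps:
W(r, M) = -4/M + 2*M (W(r, M) = 2*M - 4/M = -4/M + 2*M)
Q(H) = (-5 + H)/(-1 + H)
(45 + Q(W(1, 2)))² = (45 + (-5 + (-4/2 + 2*2))/(-1 + (-4/2 + 2*2)))² = (45 + (-5 + (-4*½ + 4))/(-1 + (-4*½ + 4)))² = (45 + (-5 + (-2 + 4))/(-1 + (-2 + 4)))² = (45 + (-5 + 2)/(-1 + 2))² = (45 - 3/1)² = (45 + 1*(-3))² = (45 - 3)² = 42² = 1764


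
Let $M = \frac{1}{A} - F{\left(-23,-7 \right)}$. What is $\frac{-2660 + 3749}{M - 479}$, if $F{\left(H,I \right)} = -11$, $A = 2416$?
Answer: $- \frac{2631024}{1130687} \approx -2.3269$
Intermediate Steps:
$M = \frac{26577}{2416}$ ($M = \frac{1}{2416} - -11 = \frac{1}{2416} + 11 = \frac{26577}{2416} \approx 11.0$)
$\frac{-2660 + 3749}{M - 479} = \frac{-2660 + 3749}{\frac{26577}{2416} - 479} = \frac{1089}{- \frac{1130687}{2416}} = 1089 \left(- \frac{2416}{1130687}\right) = - \frac{2631024}{1130687}$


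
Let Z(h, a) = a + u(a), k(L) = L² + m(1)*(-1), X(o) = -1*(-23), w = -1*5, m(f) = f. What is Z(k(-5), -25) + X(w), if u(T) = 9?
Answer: 7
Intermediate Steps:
w = -5
X(o) = 23
k(L) = -1 + L² (k(L) = L² + 1*(-1) = L² - 1 = -1 + L²)
Z(h, a) = 9 + a (Z(h, a) = a + 9 = 9 + a)
Z(k(-5), -25) + X(w) = (9 - 25) + 23 = -16 + 23 = 7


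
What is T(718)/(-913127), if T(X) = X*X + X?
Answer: -516242/913127 ≈ -0.56536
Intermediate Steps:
T(X) = X + X**2 (T(X) = X**2 + X = X + X**2)
T(718)/(-913127) = (718*(1 + 718))/(-913127) = (718*719)*(-1/913127) = 516242*(-1/913127) = -516242/913127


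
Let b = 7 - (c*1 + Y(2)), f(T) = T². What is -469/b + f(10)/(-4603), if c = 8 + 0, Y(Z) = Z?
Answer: 2158507/13809 ≈ 156.31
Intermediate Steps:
c = 8
b = -3 (b = 7 - (8*1 + 2) = 7 - (8 + 2) = 7 - 1*10 = 7 - 10 = -3)
-469/b + f(10)/(-4603) = -469/(-3) + 10²/(-4603) = -469*(-⅓) + 100*(-1/4603) = 469/3 - 100/4603 = 2158507/13809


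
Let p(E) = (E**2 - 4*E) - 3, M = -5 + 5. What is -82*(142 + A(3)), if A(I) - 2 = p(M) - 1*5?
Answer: -11152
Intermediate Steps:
M = 0
p(E) = -3 + E**2 - 4*E
A(I) = -6 (A(I) = 2 + ((-3 + 0**2 - 4*0) - 1*5) = 2 + ((-3 + 0 + 0) - 5) = 2 + (-3 - 5) = 2 - 8 = -6)
-82*(142 + A(3)) = -82*(142 - 6) = -82*136 = -11152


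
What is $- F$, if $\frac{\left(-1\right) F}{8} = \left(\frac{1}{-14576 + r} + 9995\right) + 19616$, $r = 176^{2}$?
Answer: $\frac{485620401}{2050} \approx 2.3689 \cdot 10^{5}$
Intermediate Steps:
$r = 30976$
$F = - \frac{485620401}{2050}$ ($F = - 8 \left(\left(\frac{1}{-14576 + 30976} + 9995\right) + 19616\right) = - 8 \left(\left(\frac{1}{16400} + 9995\right) + 19616\right) = - 8 \left(\frac{163918001}{16400} + 19616\right) = \left(-8\right) \frac{485620401}{16400} = - \frac{485620401}{2050} \approx -2.3689 \cdot 10^{5}$)
$- F = \left(-1\right) \left(- \frac{485620401}{2050}\right) = \frac{485620401}{2050}$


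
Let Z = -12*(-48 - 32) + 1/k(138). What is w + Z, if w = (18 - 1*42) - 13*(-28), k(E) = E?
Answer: 179401/138 ≈ 1300.0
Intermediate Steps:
w = 340 (w = (18 - 42) + 364 = -24 + 364 = 340)
Z = 132481/138 (Z = -12*(-48 - 32) + 1/138 = -12*(-80) + 1/138 = 960 + 1/138 = 132481/138 ≈ 960.01)
w + Z = 340 + 132481/138 = 179401/138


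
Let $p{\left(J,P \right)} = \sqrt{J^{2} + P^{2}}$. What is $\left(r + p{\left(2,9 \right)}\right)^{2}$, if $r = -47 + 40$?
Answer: $\left(7 - \sqrt{85}\right)^{2} \approx 4.9264$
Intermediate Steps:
$r = -7$
$\left(r + p{\left(2,9 \right)}\right)^{2} = \left(-7 + \sqrt{2^{2} + 9^{2}}\right)^{2} = \left(-7 + \sqrt{4 + 81}\right)^{2} = \left(-7 + \sqrt{85}\right)^{2}$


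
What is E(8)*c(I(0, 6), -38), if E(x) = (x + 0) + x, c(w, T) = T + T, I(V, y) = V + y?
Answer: -1216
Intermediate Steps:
c(w, T) = 2*T
E(x) = 2*x (E(x) = x + x = 2*x)
E(8)*c(I(0, 6), -38) = (2*8)*(2*(-38)) = 16*(-76) = -1216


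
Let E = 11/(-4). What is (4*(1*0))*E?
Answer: 0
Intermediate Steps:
E = -11/4 (E = 11*(-¼) = -11/4 ≈ -2.7500)
(4*(1*0))*E = (4*(1*0))*(-11/4) = (4*0)*(-11/4) = 0*(-11/4) = 0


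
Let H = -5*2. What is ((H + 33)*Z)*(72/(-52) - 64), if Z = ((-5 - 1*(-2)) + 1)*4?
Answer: 156400/13 ≈ 12031.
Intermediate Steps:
H = -10
Z = -8 (Z = ((-5 + 2) + 1)*4 = (-3 + 1)*4 = -2*4 = -8)
((H + 33)*Z)*(72/(-52) - 64) = ((-10 + 33)*(-8))*(72/(-52) - 64) = (23*(-8))*(72*(-1/52) - 64) = -184*(-18/13 - 64) = -184*(-850/13) = 156400/13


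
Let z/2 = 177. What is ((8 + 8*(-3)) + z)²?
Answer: 114244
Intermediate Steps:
z = 354 (z = 2*177 = 354)
((8 + 8*(-3)) + z)² = ((8 + 8*(-3)) + 354)² = ((8 - 24) + 354)² = (-16 + 354)² = 338² = 114244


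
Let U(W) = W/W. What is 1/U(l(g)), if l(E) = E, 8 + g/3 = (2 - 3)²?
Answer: 1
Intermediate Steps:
g = -21 (g = -24 + 3*(2 - 3)² = -24 + 3*(-1)² = -24 + 3*1 = -24 + 3 = -21)
U(W) = 1
1/U(l(g)) = 1/1 = 1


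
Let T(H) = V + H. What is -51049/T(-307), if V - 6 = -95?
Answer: 51049/396 ≈ 128.91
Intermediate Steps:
V = -89 (V = 6 - 95 = -89)
T(H) = -89 + H
-51049/T(-307) = -51049/(-89 - 307) = -51049/(-396) = -51049*(-1/396) = 51049/396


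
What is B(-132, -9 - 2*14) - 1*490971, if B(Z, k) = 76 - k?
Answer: -490858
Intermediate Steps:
B(-132, -9 - 2*14) - 1*490971 = (76 - (-9 - 2*14)) - 1*490971 = (76 - (-9 - 28)) - 490971 = (76 - 1*(-37)) - 490971 = (76 + 37) - 490971 = 113 - 490971 = -490858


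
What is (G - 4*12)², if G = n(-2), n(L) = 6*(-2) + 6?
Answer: 2916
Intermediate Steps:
n(L) = -6 (n(L) = -12 + 6 = -6)
G = -6
(G - 4*12)² = (-6 - 4*12)² = (-6 - 48)² = (-54)² = 2916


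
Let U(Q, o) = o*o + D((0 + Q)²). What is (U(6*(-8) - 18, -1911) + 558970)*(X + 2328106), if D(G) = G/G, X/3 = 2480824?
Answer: 41142848735576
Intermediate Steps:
X = 7442472 (X = 3*2480824 = 7442472)
D(G) = 1
U(Q, o) = 1 + o² (U(Q, o) = o*o + 1 = o² + 1 = 1 + o²)
(U(6*(-8) - 18, -1911) + 558970)*(X + 2328106) = ((1 + (-1911)²) + 558970)*(7442472 + 2328106) = ((1 + 3651921) + 558970)*9770578 = (3651922 + 558970)*9770578 = 4210892*9770578 = 41142848735576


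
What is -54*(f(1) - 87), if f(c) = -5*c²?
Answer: 4968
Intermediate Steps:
-54*(f(1) - 87) = -54*(-5*1² - 87) = -54*(-5*1 - 87) = -54*(-5 - 87) = -54*(-92) = 4968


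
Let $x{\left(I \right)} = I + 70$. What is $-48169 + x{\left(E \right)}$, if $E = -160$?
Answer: $-48259$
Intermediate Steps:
$x{\left(I \right)} = 70 + I$
$-48169 + x{\left(E \right)} = -48169 + \left(70 - 160\right) = -48169 - 90 = -48259$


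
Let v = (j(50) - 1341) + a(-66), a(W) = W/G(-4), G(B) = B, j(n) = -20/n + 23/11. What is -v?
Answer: 145509/110 ≈ 1322.8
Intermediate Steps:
j(n) = 23/11 - 20/n (j(n) = -20/n + 23*(1/11) = -20/n + 23/11 = 23/11 - 20/n)
a(W) = -W/4 (a(W) = W/(-4) = W*(-1/4) = -W/4)
v = -145509/110 (v = ((23/11 - 20/50) - 1341) - 1/4*(-66) = ((23/11 - 20*1/50) - 1341) + 33/2 = ((23/11 - 2/5) - 1341) + 33/2 = (93/55 - 1341) + 33/2 = -73662/55 + 33/2 = -145509/110 ≈ -1322.8)
-v = -1*(-145509/110) = 145509/110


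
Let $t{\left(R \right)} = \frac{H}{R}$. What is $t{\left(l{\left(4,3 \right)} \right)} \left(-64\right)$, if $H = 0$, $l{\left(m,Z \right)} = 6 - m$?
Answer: $0$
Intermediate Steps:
$t{\left(R \right)} = 0$ ($t{\left(R \right)} = \frac{0}{R} = 0$)
$t{\left(l{\left(4,3 \right)} \right)} \left(-64\right) = 0 \left(-64\right) = 0$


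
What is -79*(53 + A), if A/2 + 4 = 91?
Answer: -17933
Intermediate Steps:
A = 174 (A = -8 + 2*91 = -8 + 182 = 174)
-79*(53 + A) = -79*(53 + 174) = -79*227 = -17933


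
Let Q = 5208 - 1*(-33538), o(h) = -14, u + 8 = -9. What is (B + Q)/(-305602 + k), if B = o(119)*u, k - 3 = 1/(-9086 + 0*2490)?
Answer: -354208624/2776672515 ≈ -0.12757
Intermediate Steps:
u = -17 (u = -8 - 9 = -17)
k = 27257/9086 (k = 3 + 1/(-9086 + 0*2490) = 3 + 1/(-9086 + 0) = 3 + 1/(-9086) = 3 - 1/9086 = 27257/9086 ≈ 2.9999)
Q = 38746 (Q = 5208 + 33538 = 38746)
B = 238 (B = -14*(-17) = 238)
(B + Q)/(-305602 + k) = (238 + 38746)/(-305602 + 27257/9086) = 38984/(-2776672515/9086) = 38984*(-9086/2776672515) = -354208624/2776672515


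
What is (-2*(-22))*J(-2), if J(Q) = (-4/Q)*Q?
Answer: -176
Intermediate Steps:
J(Q) = -4
(-2*(-22))*J(-2) = -2*(-22)*(-4) = 44*(-4) = -176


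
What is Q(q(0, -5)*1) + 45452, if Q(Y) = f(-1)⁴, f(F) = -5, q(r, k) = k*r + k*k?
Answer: 46077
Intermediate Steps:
q(r, k) = k² + k*r (q(r, k) = k*r + k² = k² + k*r)
Q(Y) = 625 (Q(Y) = (-5)⁴ = 625)
Q(q(0, -5)*1) + 45452 = 625 + 45452 = 46077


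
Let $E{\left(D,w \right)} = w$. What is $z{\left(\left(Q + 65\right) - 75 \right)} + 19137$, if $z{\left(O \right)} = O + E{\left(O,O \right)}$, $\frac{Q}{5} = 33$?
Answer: $19447$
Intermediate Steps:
$Q = 165$ ($Q = 5 \cdot 33 = 165$)
$z{\left(O \right)} = 2 O$ ($z{\left(O \right)} = O + O = 2 O$)
$z{\left(\left(Q + 65\right) - 75 \right)} + 19137 = 2 \left(\left(165 + 65\right) - 75\right) + 19137 = 2 \left(230 - 75\right) + 19137 = 2 \cdot 155 + 19137 = 310 + 19137 = 19447$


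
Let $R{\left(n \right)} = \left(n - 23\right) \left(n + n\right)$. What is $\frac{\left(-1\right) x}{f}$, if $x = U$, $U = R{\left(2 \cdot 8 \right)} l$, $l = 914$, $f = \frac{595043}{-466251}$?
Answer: $- \frac{95458364736}{595043} \approx -1.6042 \cdot 10^{5}$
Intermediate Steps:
$f = - \frac{595043}{466251}$ ($f = 595043 \left(- \frac{1}{466251}\right) = - \frac{595043}{466251} \approx -1.2762$)
$R{\left(n \right)} = 2 n \left(-23 + n\right)$ ($R{\left(n \right)} = \left(-23 + n\right) 2 n = 2 n \left(-23 + n\right)$)
$U = -204736$ ($U = 2 \cdot 2 \cdot 8 \left(-23 + 2 \cdot 8\right) 914 = 2 \cdot 16 \left(-23 + 16\right) 914 = 2 \cdot 16 \left(-7\right) 914 = \left(-224\right) 914 = -204736$)
$x = -204736$
$\frac{\left(-1\right) x}{f} = \frac{\left(-1\right) \left(-204736\right)}{- \frac{595043}{466251}} = 204736 \left(- \frac{466251}{595043}\right) = - \frac{95458364736}{595043}$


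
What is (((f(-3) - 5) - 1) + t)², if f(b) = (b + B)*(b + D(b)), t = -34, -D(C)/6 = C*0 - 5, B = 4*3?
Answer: 41209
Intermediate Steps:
B = 12
D(C) = 30 (D(C) = -6*(C*0 - 5) = -6*(0 - 5) = -6*(-5) = 30)
f(b) = (12 + b)*(30 + b) (f(b) = (b + 12)*(b + 30) = (12 + b)*(30 + b))
(((f(-3) - 5) - 1) + t)² = ((((360 + (-3)² + 42*(-3)) - 5) - 1) - 34)² = ((((360 + 9 - 126) - 5) - 1) - 34)² = (((243 - 5) - 1) - 34)² = ((238 - 1) - 34)² = (237 - 34)² = 203² = 41209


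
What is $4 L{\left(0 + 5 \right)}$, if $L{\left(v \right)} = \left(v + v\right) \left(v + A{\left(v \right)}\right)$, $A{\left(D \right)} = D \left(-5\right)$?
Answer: $-800$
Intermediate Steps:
$A{\left(D \right)} = - 5 D$
$L{\left(v \right)} = - 8 v^{2}$ ($L{\left(v \right)} = \left(v + v\right) \left(v - 5 v\right) = 2 v \left(- 4 v\right) = - 8 v^{2}$)
$4 L{\left(0 + 5 \right)} = 4 \left(- 8 \left(0 + 5\right)^{2}\right) = 4 \left(- 8 \cdot 5^{2}\right) = 4 \left(\left(-8\right) 25\right) = 4 \left(-200\right) = -800$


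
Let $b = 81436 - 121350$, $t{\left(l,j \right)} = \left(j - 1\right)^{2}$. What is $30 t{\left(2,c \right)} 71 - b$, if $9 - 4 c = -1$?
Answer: $\frac{89413}{2} \approx 44707.0$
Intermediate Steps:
$c = \frac{5}{2}$ ($c = \frac{9}{4} - - \frac{1}{4} = \frac{9}{4} + \frac{1}{4} = \frac{5}{2} \approx 2.5$)
$t{\left(l,j \right)} = \left(-1 + j\right)^{2}$
$b = -39914$
$30 t{\left(2,c \right)} 71 - b = 30 \left(-1 + \frac{5}{2}\right)^{2} \cdot 71 - -39914 = 30 \left(\frac{3}{2}\right)^{2} \cdot 71 + 39914 = 30 \cdot \frac{9}{4} \cdot 71 + 39914 = \frac{135}{2} \cdot 71 + 39914 = \frac{9585}{2} + 39914 = \frac{89413}{2}$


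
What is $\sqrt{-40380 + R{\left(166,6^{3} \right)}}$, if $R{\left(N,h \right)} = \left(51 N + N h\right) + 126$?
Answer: $6 \sqrt{113} \approx 63.781$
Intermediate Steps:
$R{\left(N,h \right)} = 126 + 51 N + N h$
$\sqrt{-40380 + R{\left(166,6^{3} \right)}} = \sqrt{-40380 + \left(126 + 51 \cdot 166 + 166 \cdot 6^{3}\right)} = \sqrt{-40380 + \left(126 + 8466 + 166 \cdot 216\right)} = \sqrt{-40380 + \left(126 + 8466 + 35856\right)} = \sqrt{-40380 + 44448} = \sqrt{4068} = 6 \sqrt{113}$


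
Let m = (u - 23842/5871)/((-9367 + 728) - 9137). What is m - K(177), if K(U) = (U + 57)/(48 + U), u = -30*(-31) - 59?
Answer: -258243661/237188400 ≈ -1.0888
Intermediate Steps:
u = 871 (u = 930 - 59 = 871)
K(U) = (57 + U)/(48 + U)
m = -462709/9487536 (m = (871 - 23842/5871)/((-9367 + 728) - 9137) = (871 - 23842*1/5871)/(-8639 - 9137) = (871 - 23842/5871)/(-17776) = (5089799/5871)*(-1/17776) = -462709/9487536 ≈ -0.048770)
m - K(177) = -462709/9487536 - (57 + 177)/(48 + 177) = -462709/9487536 - 234/225 = -462709/9487536 - 1*26/25 = -462709/9487536 - 26/25 = -258243661/237188400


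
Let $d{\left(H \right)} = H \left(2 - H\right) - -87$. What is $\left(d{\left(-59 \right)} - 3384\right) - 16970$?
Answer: $-23866$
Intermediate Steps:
$d{\left(H \right)} = 87 + H \left(2 - H\right)$ ($d{\left(H \right)} = H \left(2 - H\right) + 87 = 87 + H \left(2 - H\right)$)
$\left(d{\left(-59 \right)} - 3384\right) - 16970 = \left(\left(87 - \left(-59\right)^{2} + 2 \left(-59\right)\right) - 3384\right) - 16970 = \left(\left(87 - 3481 - 118\right) - 3384\right) - 16970 = \left(-3512 - 3384\right) - 16970 = -6896 - 16970 = -23866$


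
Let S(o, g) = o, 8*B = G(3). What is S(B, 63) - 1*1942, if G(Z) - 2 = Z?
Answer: -15531/8 ≈ -1941.4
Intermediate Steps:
G(Z) = 2 + Z
B = 5/8 (B = (2 + 3)/8 = (1/8)*5 = 5/8 ≈ 0.62500)
S(B, 63) - 1*1942 = 5/8 - 1*1942 = 5/8 - 1942 = -15531/8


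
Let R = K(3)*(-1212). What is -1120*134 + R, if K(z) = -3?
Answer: -146444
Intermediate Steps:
R = 3636 (R = -3*(-1212) = 3636)
-1120*134 + R = -1120*134 + 3636 = -150080 + 3636 = -146444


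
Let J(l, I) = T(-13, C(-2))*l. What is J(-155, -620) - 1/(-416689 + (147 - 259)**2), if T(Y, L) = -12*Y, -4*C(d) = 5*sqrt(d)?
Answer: -9772226099/404145 ≈ -24180.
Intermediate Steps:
C(d) = -5*sqrt(d)/4
J(l, I) = 156*l (J(l, I) = (-12*(-13))*l = 156*l)
J(-155, -620) - 1/(-416689 + (147 - 259)**2) = 156*(-155) - 1/(-416689 + (147 - 259)**2) = -24180 - 1/(-416689 + (-112)**2) = -24180 - 1/(-416689 + 12544) = -24180 - 1/(-404145) = -24180 - 1*(-1/404145) = -24180 + 1/404145 = -9772226099/404145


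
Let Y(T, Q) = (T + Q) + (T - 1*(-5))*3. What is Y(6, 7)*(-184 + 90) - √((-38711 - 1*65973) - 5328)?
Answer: -4324 - 2*I*√27503 ≈ -4324.0 - 331.68*I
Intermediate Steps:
Y(T, Q) = 15 + Q + 4*T (Y(T, Q) = (Q + T) + (T + 5)*3 = (Q + T) + (5 + T)*3 = (Q + T) + (15 + 3*T) = 15 + Q + 4*T)
Y(6, 7)*(-184 + 90) - √((-38711 - 1*65973) - 5328) = (15 + 7 + 4*6)*(-184 + 90) - √((-38711 - 1*65973) - 5328) = (15 + 7 + 24)*(-94) - √((-38711 - 65973) - 5328) = 46*(-94) - √(-104684 - 5328) = -4324 - √(-110012) = -4324 - 2*I*√27503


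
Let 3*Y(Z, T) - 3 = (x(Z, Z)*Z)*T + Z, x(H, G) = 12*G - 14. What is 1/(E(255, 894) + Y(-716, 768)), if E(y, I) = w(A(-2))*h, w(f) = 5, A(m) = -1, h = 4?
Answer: 3/4732335475 ≈ 6.3394e-10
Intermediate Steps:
x(H, G) = -14 + 12*G
E(y, I) = 20 (E(y, I) = 5*4 = 20)
Y(Z, T) = 1 + Z/3 + T*Z*(-14 + 12*Z)/3 (Y(Z, T) = 1 + (((-14 + 12*Z)*Z)*T + Z)/3 = 1 + ((Z*(-14 + 12*Z))*T + Z)/3 = 1 + (T*Z*(-14 + 12*Z) + Z)/3 = 1 + (Z + T*Z*(-14 + 12*Z))/3 = 1 + (Z/3 + T*Z*(-14 + 12*Z)/3) = 1 + Z/3 + T*Z*(-14 + 12*Z)/3)
1/(E(255, 894) + Y(-716, 768)) = 1/(20 + (1 + (⅓)*(-716) + (⅔)*768*(-716)*(-7 + 6*(-716)))) = 1/(20 + (1 - 716/3 + (⅔)*768*(-716)*(-7 - 4296))) = 1/(20 + (1 - 716/3 + (⅔)*768*(-716)*(-4303))) = 1/(20 + (1 - 716/3 + 1577445376)) = 1/(20 + 4732335415/3) = 1/(4732335475/3) = 3/4732335475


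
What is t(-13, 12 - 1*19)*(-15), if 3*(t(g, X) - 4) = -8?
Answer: -20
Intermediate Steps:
t(g, X) = 4/3 (t(g, X) = 4 + (⅓)*(-8) = 4 - 8/3 = 4/3)
t(-13, 12 - 1*19)*(-15) = (4/3)*(-15) = -20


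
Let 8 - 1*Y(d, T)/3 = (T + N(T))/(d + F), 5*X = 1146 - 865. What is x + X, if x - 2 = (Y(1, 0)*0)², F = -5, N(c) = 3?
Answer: 291/5 ≈ 58.200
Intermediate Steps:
X = 281/5 (X = (1146 - 865)/5 = (⅕)*281 = 281/5 ≈ 56.200)
Y(d, T) = 24 - 3*(3 + T)/(-5 + d) (Y(d, T) = 24 - 3*(T + 3)/(d - 5) = 24 - 3*(3 + T)/(-5 + d))
x = 2 (x = 2 + ((3*(-43 - 1*0 + 8*1)/(-5 + 1))*0)² = 2 + ((3*(-43 + 0 + 8)/(-4))*0)² = 2 + ((3*(-¼)*(-35))*0)² = 2 + ((105/4)*0)² = 2 + 0² = 2 + 0 = 2)
x + X = 2 + 281/5 = 291/5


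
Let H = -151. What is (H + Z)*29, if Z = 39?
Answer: -3248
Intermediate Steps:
(H + Z)*29 = (-151 + 39)*29 = -112*29 = -3248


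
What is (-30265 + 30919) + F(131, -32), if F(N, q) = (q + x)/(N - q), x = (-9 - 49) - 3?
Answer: 106509/163 ≈ 653.43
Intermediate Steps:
x = -61 (x = -58 - 3 = -61)
F(N, q) = (-61 + q)/(N - q) (F(N, q) = (q - 61)/(N - q) = (-61 + q)/(N - q))
(-30265 + 30919) + F(131, -32) = (-30265 + 30919) + (-61 - 32)/(131 - 1*(-32)) = 654 - 93/(131 + 32) = 654 - 93/163 = 106509/163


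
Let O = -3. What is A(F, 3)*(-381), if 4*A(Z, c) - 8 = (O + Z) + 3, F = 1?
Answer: -3429/4 ≈ -857.25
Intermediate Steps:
A(Z, c) = 2 + Z/4 (A(Z, c) = 2 + ((-3 + Z) + 3)/4 = 2 + Z/4)
A(F, 3)*(-381) = (2 + (¼)*1)*(-381) = (2 + ¼)*(-381) = (9/4)*(-381) = -3429/4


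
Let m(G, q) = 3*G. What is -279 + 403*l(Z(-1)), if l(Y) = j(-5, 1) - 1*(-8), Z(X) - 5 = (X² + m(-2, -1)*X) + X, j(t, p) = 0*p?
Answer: 2945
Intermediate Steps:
j(t, p) = 0
Z(X) = 5 + X² - 5*X (Z(X) = 5 + ((X² + (3*(-2))*X) + X) = 5 + ((X² - 6*X) + X) = 5 + (X² - 5*X) = 5 + X² - 5*X)
l(Y) = 8 (l(Y) = 0 - 1*(-8) = 0 + 8 = 8)
-279 + 403*l(Z(-1)) = -279 + 403*8 = -279 + 3224 = 2945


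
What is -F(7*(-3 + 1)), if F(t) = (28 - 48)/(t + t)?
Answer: -5/7 ≈ -0.71429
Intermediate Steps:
F(t) = -10/t (F(t) = -20*1/(2*t) = -10/t)
-F(7*(-3 + 1)) = -(-10)/(7*(-3 + 1)) = -(-10)/(7*(-2)) = -(-10)/(-14) = -(-10)*(-1)/14 = -1*5/7 = -5/7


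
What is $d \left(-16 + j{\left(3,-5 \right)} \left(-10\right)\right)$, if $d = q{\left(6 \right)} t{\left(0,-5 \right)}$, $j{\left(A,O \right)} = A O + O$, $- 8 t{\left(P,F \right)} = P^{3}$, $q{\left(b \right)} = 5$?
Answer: $0$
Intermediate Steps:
$t{\left(P,F \right)} = - \frac{P^{3}}{8}$
$j{\left(A,O \right)} = O + A O$
$d = 0$ ($d = 5 \left(- \frac{0^{3}}{8}\right) = 5 \left(\left(- \frac{1}{8}\right) 0\right) = 5 \cdot 0 = 0$)
$d \left(-16 + j{\left(3,-5 \right)} \left(-10\right)\right) = 0 \left(-16 + - 5 \left(1 + 3\right) \left(-10\right)\right) = 0 \left(-16 + \left(-5\right) 4 \left(-10\right)\right) = 0 \left(-16 - -200\right) = 0 \left(-16 + 200\right) = 0 \cdot 184 = 0$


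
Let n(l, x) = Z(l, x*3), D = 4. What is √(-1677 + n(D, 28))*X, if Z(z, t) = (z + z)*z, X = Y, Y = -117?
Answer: -117*I*√1645 ≈ -4745.4*I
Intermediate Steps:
X = -117
Z(z, t) = 2*z² (Z(z, t) = (2*z)*z = 2*z²)
n(l, x) = 2*l²
√(-1677 + n(D, 28))*X = √(-1677 + 2*4²)*(-117) = √(-1677 + 2*16)*(-117) = √(-1677 + 32)*(-117) = √(-1645)*(-117) = (I*√1645)*(-117) = -117*I*√1645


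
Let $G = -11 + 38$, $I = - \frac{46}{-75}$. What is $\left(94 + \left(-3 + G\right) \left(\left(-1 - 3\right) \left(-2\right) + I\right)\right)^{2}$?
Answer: $\frac{56520324}{625} \approx 90433.0$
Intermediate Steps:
$I = \frac{46}{75}$ ($I = \left(-46\right) \left(- \frac{1}{75}\right) = \frac{46}{75} \approx 0.61333$)
$G = 27$
$\left(94 + \left(-3 + G\right) \left(\left(-1 - 3\right) \left(-2\right) + I\right)\right)^{2} = \left(94 + \left(-3 + 27\right) \left(\left(-1 - 3\right) \left(-2\right) + \frac{46}{75}\right)\right)^{2} = \left(94 + 24 \left(\left(-4\right) \left(-2\right) + \frac{46}{75}\right)\right)^{2} = \left(94 + 24 \left(8 + \frac{46}{75}\right)\right)^{2} = \left(94 + 24 \cdot \frac{646}{75}\right)^{2} = \left(94 + \frac{5168}{25}\right)^{2} = \left(\frac{7518}{25}\right)^{2} = \frac{56520324}{625}$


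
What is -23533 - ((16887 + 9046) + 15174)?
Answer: -64640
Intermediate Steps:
-23533 - ((16887 + 9046) + 15174) = -23533 - (25933 + 15174) = -23533 - 1*41107 = -23533 - 41107 = -64640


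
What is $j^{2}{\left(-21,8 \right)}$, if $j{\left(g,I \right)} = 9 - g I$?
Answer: $31329$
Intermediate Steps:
$j{\left(g,I \right)} = 9 - I g$
$j^{2}{\left(-21,8 \right)} = \left(9 - 8 \left(-21\right)\right)^{2} = \left(9 + 168\right)^{2} = 177^{2} = 31329$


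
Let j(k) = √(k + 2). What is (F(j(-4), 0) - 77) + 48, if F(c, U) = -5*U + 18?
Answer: -11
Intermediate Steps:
j(k) = √(2 + k)
F(c, U) = 18 - 5*U
(F(j(-4), 0) - 77) + 48 = ((18 - 5*0) - 77) + 48 = ((18 + 0) - 77) + 48 = (18 - 77) + 48 = -59 + 48 = -11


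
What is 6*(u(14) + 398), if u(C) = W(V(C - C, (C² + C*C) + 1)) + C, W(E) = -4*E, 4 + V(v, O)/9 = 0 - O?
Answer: 88224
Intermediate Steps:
V(v, O) = -36 - 9*O (V(v, O) = -36 + 9*(0 - O) = -36 + 9*(-O) = -36 - 9*O)
u(C) = 180 + C + 72*C² (u(C) = -4*(-36 - 9*((C² + C*C) + 1)) + C = -4*(-36 - 9*((C² + C²) + 1)) + C = -4*(-36 - 9*(2*C² + 1)) + C = -4*(-36 - 9*(1 + 2*C²)) + C = -4*(-36 + (-9 - 18*C²)) + C = -4*(-45 - 18*C²) + C = (180 + 72*C²) + C = 180 + C + 72*C²)
6*(u(14) + 398) = 6*((180 + 14 + 72*14²) + 398) = 6*((180 + 14 + 72*196) + 398) = 6*((180 + 14 + 14112) + 398) = 6*(14306 + 398) = 6*14704 = 88224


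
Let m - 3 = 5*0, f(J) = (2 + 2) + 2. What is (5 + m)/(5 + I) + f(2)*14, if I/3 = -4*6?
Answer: 5620/67 ≈ 83.881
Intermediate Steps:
f(J) = 6 (f(J) = 4 + 2 = 6)
m = 3 (m = 3 + 5*0 = 3 + 0 = 3)
I = -72 (I = 3*(-4*6) = 3*(-24) = -72)
(5 + m)/(5 + I) + f(2)*14 = (5 + 3)/(5 - 72) + 6*14 = 8/(-67) + 84 = 8*(-1/67) + 84 = -8/67 + 84 = 5620/67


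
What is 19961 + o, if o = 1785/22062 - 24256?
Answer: -31584835/7354 ≈ -4294.9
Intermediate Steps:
o = -178378029/7354 (o = 1785*(1/22062) - 24256 = 595/7354 - 24256 = -178378029/7354 ≈ -24256.)
19961 + o = 19961 - 178378029/7354 = -31584835/7354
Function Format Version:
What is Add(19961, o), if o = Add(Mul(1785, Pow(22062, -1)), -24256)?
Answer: Rational(-31584835, 7354) ≈ -4294.9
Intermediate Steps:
o = Rational(-178378029, 7354) (o = Add(Mul(1785, Rational(1, 22062)), -24256) = Add(Rational(595, 7354), -24256) = Rational(-178378029, 7354) ≈ -24256.)
Add(19961, o) = Add(19961, Rational(-178378029, 7354)) = Rational(-31584835, 7354)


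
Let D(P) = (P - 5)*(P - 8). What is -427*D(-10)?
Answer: -115290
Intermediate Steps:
D(P) = (-8 + P)*(-5 + P) (D(P) = (-5 + P)*(-8 + P) = (-8 + P)*(-5 + P))
-427*D(-10) = -427*(40 + (-10)**2 - 13*(-10)) = -427*(40 + 100 + 130) = -427*270 = -115290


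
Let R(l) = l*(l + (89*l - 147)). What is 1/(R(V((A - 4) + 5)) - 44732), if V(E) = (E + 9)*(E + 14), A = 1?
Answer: 1/2717236 ≈ 3.6802e-7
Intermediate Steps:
V(E) = (9 + E)*(14 + E)
R(l) = l*(-147 + 90*l) (R(l) = l*(l + (-147 + 89*l)) = l*(-147 + 90*l))
1/(R(V((A - 4) + 5)) - 44732) = 1/(3*(126 + ((1 - 4) + 5)² + 23*((1 - 4) + 5))*(-49 + 30*(126 + ((1 - 4) + 5)² + 23*((1 - 4) + 5))) - 44732) = 1/(3*(126 + (-3 + 5)² + 23*(-3 + 5))*(-49 + 30*(126 + (-3 + 5)² + 23*(-3 + 5))) - 44732) = 1/(3*(126 + 2² + 23*2)*(-49 + 30*(126 + 2² + 23*2)) - 44732) = 1/(3*(126 + 4 + 46)*(-49 + 30*(126 + 4 + 46)) - 44732) = 1/(3*176*(-49 + 30*176) - 44732) = 1/(3*176*(-49 + 5280) - 44732) = 1/(3*176*5231 - 44732) = 1/(2761968 - 44732) = 1/2717236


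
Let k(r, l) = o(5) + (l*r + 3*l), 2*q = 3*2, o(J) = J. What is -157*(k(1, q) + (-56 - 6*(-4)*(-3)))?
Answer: 17427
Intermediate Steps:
q = 3 (q = (3*2)/2 = (1/2)*6 = 3)
k(r, l) = 5 + 3*l + l*r (k(r, l) = 5 + (l*r + 3*l) = 5 + (3*l + l*r) = 5 + 3*l + l*r)
-157*(k(1, q) + (-56 - 6*(-4)*(-3))) = -157*((5 + 3*3 + 3*1) + (-56 - 6*(-4)*(-3))) = -157*((5 + 9 + 3) + (-56 - (-24)*(-3))) = -157*(17 + (-56 - 1*72)) = -157*(17 + (-56 - 72)) = -157*(17 - 128) = -157*(-111) = 17427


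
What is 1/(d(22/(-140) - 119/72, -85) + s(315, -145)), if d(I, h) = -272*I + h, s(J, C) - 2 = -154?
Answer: 315/80419 ≈ 0.0039170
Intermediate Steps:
s(J, C) = -152 (s(J, C) = 2 - 154 = -152)
d(I, h) = h - 272*I
1/(d(22/(-140) - 119/72, -85) + s(315, -145)) = 1/((-85 - 272*(22/(-140) - 119/72)) - 152) = 1/((-85 - 272*(22*(-1/140) - 119*1/72)) - 152) = 1/((-85 - 272*(-11/70 - 119/72)) - 152) = 1/((-85 - 272*(-4561/2520)) - 152) = 1/((-85 + 155074/315) - 152) = 1/(128299/315 - 152) = 1/(80419/315) = 315/80419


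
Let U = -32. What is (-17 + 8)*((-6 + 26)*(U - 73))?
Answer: 18900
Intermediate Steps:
(-17 + 8)*((-6 + 26)*(U - 73)) = (-17 + 8)*((-6 + 26)*(-32 - 73)) = -180*(-105) = -9*(-2100) = 18900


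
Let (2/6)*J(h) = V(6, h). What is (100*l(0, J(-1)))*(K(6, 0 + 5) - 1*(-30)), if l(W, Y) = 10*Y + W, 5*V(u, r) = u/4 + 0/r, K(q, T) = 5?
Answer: 31500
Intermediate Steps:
V(u, r) = u/20 (V(u, r) = (u/4 + 0/r)/5 = (u*(¼) + 0)/5 = (u/4 + 0)/5 = (u/4)/5 = u/20)
J(h) = 9/10 (J(h) = 3*((1/20)*6) = 3*(3/10) = 9/10)
l(W, Y) = W + 10*Y
(100*l(0, J(-1)))*(K(6, 0 + 5) - 1*(-30)) = (100*(0 + 10*(9/10)))*(5 - 1*(-30)) = (100*(0 + 9))*(5 + 30) = (100*9)*35 = 900*35 = 31500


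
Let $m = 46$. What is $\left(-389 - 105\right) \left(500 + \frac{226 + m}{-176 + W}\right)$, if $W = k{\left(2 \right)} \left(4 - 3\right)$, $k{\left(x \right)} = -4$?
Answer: $- \frac{11081408}{45} \approx -2.4625 \cdot 10^{5}$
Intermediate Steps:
$W = -4$ ($W = - 4 \left(4 - 3\right) = \left(-4\right) 1 = -4$)
$\left(-389 - 105\right) \left(500 + \frac{226 + m}{-176 + W}\right) = \left(-389 - 105\right) \left(500 + \frac{226 + 46}{-176 - 4}\right) = - 494 \left(500 + \frac{272}{-180}\right) = - 494 \left(500 + 272 \left(- \frac{1}{180}\right)\right) = - 494 \left(500 - \frac{68}{45}\right) = \left(-494\right) \frac{22432}{45} = - \frac{11081408}{45}$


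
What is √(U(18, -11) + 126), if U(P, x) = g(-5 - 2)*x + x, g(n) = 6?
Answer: 7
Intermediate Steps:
U(P, x) = 7*x (U(P, x) = 6*x + x = 7*x)
√(U(18, -11) + 126) = √(7*(-11) + 126) = √(-77 + 126) = √49 = 7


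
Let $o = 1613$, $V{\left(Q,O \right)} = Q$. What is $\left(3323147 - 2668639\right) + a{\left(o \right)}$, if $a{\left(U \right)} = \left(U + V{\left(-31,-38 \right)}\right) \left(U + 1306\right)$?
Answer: $5272366$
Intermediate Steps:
$a{\left(U \right)} = \left(-31 + U\right) \left(1306 + U\right)$ ($a{\left(U \right)} = \left(U - 31\right) \left(U + 1306\right) = \left(-31 + U\right) \left(1306 + U\right)$)
$\left(3323147 - 2668639\right) + a{\left(o \right)} = \left(3323147 - 2668639\right) + \left(-40486 + 1613^{2} + 1275 \cdot 1613\right) = \left(3323147 - 2668639\right) + \left(-40486 + 2601769 + 2056575\right) = 654508 + 4617858 = 5272366$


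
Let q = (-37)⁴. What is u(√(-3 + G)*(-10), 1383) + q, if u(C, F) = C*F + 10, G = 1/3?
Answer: 1874171 - 9220*I*√6 ≈ 1.8742e+6 - 22584.0*I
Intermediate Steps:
q = 1874161
G = ⅓ ≈ 0.33333
u(C, F) = 10 + C*F
u(√(-3 + G)*(-10), 1383) + q = (10 + (√(-3 + ⅓)*(-10))*1383) + 1874161 = (10 + (√(-8/3)*(-10))*1383) + 1874161 = (10 + ((2*I*√6/3)*(-10))*1383) + 1874161 = (10 - 20*I*√6/3*1383) + 1874161 = (10 - 9220*I*√6) + 1874161 = 1874171 - 9220*I*√6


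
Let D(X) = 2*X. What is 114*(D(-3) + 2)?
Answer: -456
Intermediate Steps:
114*(D(-3) + 2) = 114*(2*(-3) + 2) = 114*(-6 + 2) = 114*(-4) = -456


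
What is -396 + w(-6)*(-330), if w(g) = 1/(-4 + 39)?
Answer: -2838/7 ≈ -405.43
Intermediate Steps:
w(g) = 1/35
-396 + w(-6)*(-330) = -396 + (1/35)*(-330) = -396 - 66/7 = -2838/7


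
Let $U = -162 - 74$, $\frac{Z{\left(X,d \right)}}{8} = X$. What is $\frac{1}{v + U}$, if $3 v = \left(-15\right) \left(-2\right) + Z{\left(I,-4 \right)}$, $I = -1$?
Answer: $- \frac{3}{686} \approx -0.0043732$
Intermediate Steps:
$Z{\left(X,d \right)} = 8 X$
$U = -236$ ($U = -162 - 74 = -236$)
$v = \frac{22}{3}$ ($v = \frac{\left(-15\right) \left(-2\right) + 8 \left(-1\right)}{3} = \frac{30 - 8}{3} = \frac{1}{3} \cdot 22 = \frac{22}{3} \approx 7.3333$)
$\frac{1}{v + U} = \frac{1}{\frac{22}{3} - 236} = \frac{1}{- \frac{686}{3}} = - \frac{3}{686}$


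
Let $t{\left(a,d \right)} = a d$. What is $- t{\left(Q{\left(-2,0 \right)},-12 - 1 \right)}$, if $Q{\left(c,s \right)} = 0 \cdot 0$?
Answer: $0$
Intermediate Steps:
$Q{\left(c,s \right)} = 0$
$- t{\left(Q{\left(-2,0 \right)},-12 - 1 \right)} = - 0 \left(-12 - 1\right) = - 0 \left(-13\right) = \left(-1\right) 0 = 0$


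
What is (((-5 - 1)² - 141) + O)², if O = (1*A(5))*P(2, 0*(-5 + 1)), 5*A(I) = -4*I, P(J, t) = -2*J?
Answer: 7921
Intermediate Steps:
A(I) = -4*I/5 (A(I) = (-4*I)/5 = -4*I/5)
O = 16 (O = (1*(-⅘*5))*(-2*2) = (1*(-4))*(-4) = -4*(-4) = 16)
(((-5 - 1)² - 141) + O)² = (((-5 - 1)² - 141) + 16)² = (((-6)² - 141) + 16)² = ((36 - 141) + 16)² = (-105 + 16)² = (-89)² = 7921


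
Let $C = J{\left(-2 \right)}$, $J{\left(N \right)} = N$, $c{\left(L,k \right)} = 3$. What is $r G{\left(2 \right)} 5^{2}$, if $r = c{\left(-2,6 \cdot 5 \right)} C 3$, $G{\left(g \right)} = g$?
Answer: $-900$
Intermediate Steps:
$C = -2$
$r = -18$ ($r = 3 \left(-2\right) 3 = \left(-6\right) 3 = -18$)
$r G{\left(2 \right)} 5^{2} = \left(-18\right) 2 \cdot 5^{2} = \left(-36\right) 25 = -900$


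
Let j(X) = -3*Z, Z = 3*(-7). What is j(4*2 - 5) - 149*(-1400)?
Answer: 208663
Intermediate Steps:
Z = -21
j(X) = 63 (j(X) = -3*(-21) = 63)
j(4*2 - 5) - 149*(-1400) = 63 - 149*(-1400) = 63 + 208600 = 208663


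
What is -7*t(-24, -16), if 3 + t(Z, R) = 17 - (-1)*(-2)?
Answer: -84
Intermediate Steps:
t(Z, R) = 12 (t(Z, R) = -3 + (17 - (-1)*(-2)) = -3 + (17 - 1*2) = -3 + (17 - 2) = -3 + 15 = 12)
-7*t(-24, -16) = -7*12 = -84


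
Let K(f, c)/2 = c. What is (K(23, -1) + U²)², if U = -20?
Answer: 158404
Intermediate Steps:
K(f, c) = 2*c
(K(23, -1) + U²)² = (2*(-1) + (-20)²)² = (-2 + 400)² = 398² = 158404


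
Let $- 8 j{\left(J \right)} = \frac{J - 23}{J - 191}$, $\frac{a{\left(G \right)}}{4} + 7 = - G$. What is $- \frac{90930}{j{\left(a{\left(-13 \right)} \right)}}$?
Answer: $-121482480$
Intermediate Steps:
$a{\left(G \right)} = -28 - 4 G$ ($a{\left(G \right)} = -28 + 4 \left(- G\right) = -28 - 4 G$)
$j{\left(J \right)} = - \frac{-23 + J}{8 \left(-191 + J\right)}$ ($j{\left(J \right)} = - \frac{\left(J - 23\right) \frac{1}{J - 191}}{8} = - \frac{\left(-23 + J\right) \frac{1}{-191 + J}}{8} = - \frac{\frac{1}{-191 + J} \left(-23 + J\right)}{8} = - \frac{-23 + J}{8 \left(-191 + J\right)}$)
$- \frac{90930}{j{\left(a{\left(-13 \right)} \right)}} = - \frac{90930}{\frac{1}{8} \frac{1}{-191 - -24} \left(23 - \left(-28 - -52\right)\right)} = - \frac{90930}{\frac{1}{8} \frac{1}{-191 + \left(-28 + 52\right)} \left(23 - \left(-28 + 52\right)\right)} = - \frac{90930}{\frac{1}{8} \frac{1}{-191 + 24} \left(23 - 24\right)} = - \frac{90930}{\frac{1}{8} \frac{1}{-167} \left(23 - 24\right)} = - \frac{90930}{\frac{1}{8} \left(- \frac{1}{167}\right) \left(-1\right)} = - 90930 \frac{1}{\frac{1}{1336}} = \left(-90930\right) 1336 = -121482480$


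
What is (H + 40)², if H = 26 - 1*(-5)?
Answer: 5041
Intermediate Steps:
H = 31 (H = 26 + 5 = 31)
(H + 40)² = (31 + 40)² = 71² = 5041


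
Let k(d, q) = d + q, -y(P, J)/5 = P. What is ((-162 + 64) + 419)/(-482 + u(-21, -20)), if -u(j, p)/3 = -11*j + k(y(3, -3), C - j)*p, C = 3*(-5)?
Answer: -321/1715 ≈ -0.18717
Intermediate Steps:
C = -15
y(P, J) = -5*P
u(j, p) = 33*j - 3*p*(-30 - j) (u(j, p) = -3*(-11*j + (-5*3 + (-15 - j))*p) = -3*(-11*j + (-15 + (-15 - j))*p) = -3*(-11*j + (-30 - j)*p) = -3*(-11*j + p*(-30 - j)) = 33*j - 3*p*(-30 - j))
((-162 + 64) + 419)/(-482 + u(-21, -20)) = ((-162 + 64) + 419)/(-482 + (33*(-21) + 3*(-20)*(30 - 21))) = (-98 + 419)/(-482 + (-693 + 3*(-20)*9)) = 321/(-482 + (-693 - 540)) = 321/(-482 - 1233) = 321/(-1715) = 321*(-1/1715) = -321/1715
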